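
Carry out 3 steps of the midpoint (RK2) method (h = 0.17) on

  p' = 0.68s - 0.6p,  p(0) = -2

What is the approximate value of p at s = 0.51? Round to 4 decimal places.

Midpoint: k1 = f(s_n, p_n); k2 = f(s_n + h/2, p_n + (h/2)·k1); p_{n+1} = p_n + h·k2.
s=0.000000, p=-2.000000:
  k1 = f(0.000000, -2.000000) = 1.200000
  k2 = f(0.085000, -1.898000) = 1.196600
  p ← -2.000000 + 0.17·1.196600 = -1.796578
s=0.170000, p=-1.796578:
  k1 = f(0.170000, -1.796578) = 1.193547
  k2 = f(0.255000, -1.695127) = 1.190476
  p ← -1.796578 + 0.17·1.190476 = -1.594197
s=0.340000, p=-1.594197:
  k1 = f(0.340000, -1.594197) = 1.187718
  k2 = f(0.425000, -1.493241) = 1.184945
  p ← -1.594197 + 0.17·1.184945 = -1.392757
p(0.51) ≈ -1.3928

-1.3928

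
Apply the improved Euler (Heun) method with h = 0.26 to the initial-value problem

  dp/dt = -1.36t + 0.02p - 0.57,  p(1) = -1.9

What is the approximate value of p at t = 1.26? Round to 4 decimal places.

Heun: k1 = f(t_n, p_n); k2 = f(t_n + h, p_n + h·k1); p_{n+1} = p_n + (h/2)·(k1 + k2).
t=1.000000, p=-1.900000:
  k1 = f(1.000000, -1.900000) = -1.968000
  k2 = f(1.260000, -2.411680) = -2.331834
  p ← -1.900000 + (0.26/2)·(-1.968000 + (-2.331834)) = -2.458978
p(1.26) ≈ -2.4590

-2.4590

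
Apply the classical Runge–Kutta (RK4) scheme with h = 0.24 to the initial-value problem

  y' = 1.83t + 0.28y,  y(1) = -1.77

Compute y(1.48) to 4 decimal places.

RK4: k1 = f(t_n, y_n); k2 = f(t_n + h/2, y_n + (h/2)·k1); k3 = f(t_n + h/2, y_n + (h/2)·k2); k4 = f(t_n + h, y_n + h·k3); y_{n+1} = y_n + (h/6)·(k1 + 2k2 + 2k3 + k4).
t=1.000000, y=-1.770000:
  k1 = f(1.000000, -1.770000) = 1.334400
  k2 = f(1.120000, -1.609872) = 1.598836
  k3 = f(1.120000, -1.578140) = 1.607721
  k4 = f(1.240000, -1.384147) = 1.881639
  y ← -1.770000 + (0.24/6)·(k1 + 2k2 + 2k3 + k4) = -1.384834
t=1.240000, y=-1.384834:
  k1 = f(1.240000, -1.384834) = 1.881447
  k2 = f(1.360000, -1.159060) = 2.164263
  k3 = f(1.360000, -1.125122) = 2.173766
  k4 = f(1.480000, -0.863130) = 2.466724
  y ← -1.384834 + (0.24/6)·(k1 + 2k2 + 2k3 + k4) = -0.863865
y(1.48) ≈ -0.8639

-0.8639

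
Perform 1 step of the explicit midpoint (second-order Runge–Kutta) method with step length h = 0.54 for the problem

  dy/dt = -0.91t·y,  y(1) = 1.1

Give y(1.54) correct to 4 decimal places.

Midpoint: k1 = f(t_n, y_n); k2 = f(t_n + h/2, y_n + (h/2)·k1); y_{n+1} = y_n + h·k2.
t=1.000000, y=1.100000:
  k1 = f(1.000000, 1.100000) = -1.001000
  k2 = f(1.270000, 0.829730) = -0.958919
  y ← 1.100000 + 0.54·(-0.958919) = 0.582184
y(1.54) ≈ 0.5822

0.5822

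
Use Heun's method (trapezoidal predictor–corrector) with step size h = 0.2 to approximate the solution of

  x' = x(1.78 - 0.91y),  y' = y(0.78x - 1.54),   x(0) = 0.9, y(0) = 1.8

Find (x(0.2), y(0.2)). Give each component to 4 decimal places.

Heun on (x,y): k1 = f(t_n, state_n); k2 = f(t_n + h, state_n + h·k1); state_{n+1} = state_n + (h/2)·(k1 + k2).
0.000000: (0.900000, 1.800000)
  k1 = (0.127800, -1.508400)
  predictor → (0.925560, 1.498320)
  k2 = (0.385522, -1.225720)
  → (0.951332, 1.526588)
(x(0.2), y(0.2)) ≈ (0.9513, 1.5266)

0.9513, 1.5266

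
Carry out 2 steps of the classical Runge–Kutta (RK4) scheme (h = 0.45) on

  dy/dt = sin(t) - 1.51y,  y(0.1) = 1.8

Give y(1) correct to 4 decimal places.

RK4: k1 = f(t_n, y_n); k2 = f(t_n + h/2, y_n + (h/2)·k1); k3 = f(t_n + h/2, y_n + (h/2)·k2); k4 = f(t_n + h, y_n + h·k3); y_{n+1} = y_n + (h/6)·(k1 + 2k2 + 2k3 + k4).
t=0.100000, y=1.800000:
  k1 = f(0.100000, 1.800000) = -2.618167
  k2 = f(0.325000, 1.210913) = -1.509169
  k3 = f(0.325000, 1.460437) = -1.885951
  k4 = f(0.550000, 0.951322) = -0.913809
  y ← 1.800000 + (0.45/6)·(k1 + 2k2 + 2k3 + k4) = 1.025834
t=0.550000, y=1.025834:
  k1 = f(0.550000, 1.025834) = -1.026322
  k2 = f(0.775000, 0.794911) = -0.500600
  k3 = f(0.775000, 0.913199) = -0.679214
  k4 = f(1.000000, 0.720187) = -0.246012
  y ← 1.025834 + (0.45/6)·(k1 + 2k2 + 2k3 + k4) = 0.753437
y(1) ≈ 0.7534

0.7534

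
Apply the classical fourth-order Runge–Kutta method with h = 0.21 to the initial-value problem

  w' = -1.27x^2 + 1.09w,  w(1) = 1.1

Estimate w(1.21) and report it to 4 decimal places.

RK4: k1 = f(x_n, w_n); k2 = f(x_n + h/2, w_n + (h/2)·k1); k3 = f(x_n + h/2, w_n + (h/2)·k2); k4 = f(x_n + h, w_n + h·k3); w_{n+1} = w_n + (h/6)·(k1 + 2k2 + 2k3 + k4).
x=1.000000, w=1.100000:
  k1 = f(1.000000, 1.100000) = -0.071000
  k2 = f(1.105000, 1.092545) = -0.359828
  k3 = f(1.105000, 1.062218) = -0.392884
  k4 = f(1.210000, 1.017494) = -0.750338
  w ← 1.100000 + (0.21/6)·(k1 + 2k2 + 2k3 + k4) = 1.018563
w(1.21) ≈ 1.0186

1.0186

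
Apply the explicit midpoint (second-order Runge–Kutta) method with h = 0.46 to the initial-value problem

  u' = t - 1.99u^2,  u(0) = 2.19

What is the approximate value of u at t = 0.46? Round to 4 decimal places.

2.2958

Midpoint: k1 = f(t_n, u_n); k2 = f(t_n + h/2, u_n + (h/2)·k1); u_{n+1} = u_n + h·k2.
t=0.000000, u=2.190000:
  k1 = f(0.000000, 2.190000) = -9.544239
  k2 = f(0.230000, -0.005175) = 0.229947
  u ← 2.190000 + 0.46·0.229947 = 2.295775
u(0.46) ≈ 2.2958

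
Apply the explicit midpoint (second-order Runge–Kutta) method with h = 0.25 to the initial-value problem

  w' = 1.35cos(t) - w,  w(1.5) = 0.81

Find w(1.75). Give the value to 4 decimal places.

0.6115

Midpoint: k1 = f(t_n, w_n); k2 = f(t_n + h/2, w_n + (h/2)·k1); w_{n+1} = w_n + h·k2.
t=1.500000, w=0.810000:
  k1 = f(1.500000, 0.810000) = -0.714505
  k2 = f(1.625000, 0.720687) = -0.793826
  w ← 0.810000 + 0.25·(-0.793826) = 0.611543
w(1.75) ≈ 0.6115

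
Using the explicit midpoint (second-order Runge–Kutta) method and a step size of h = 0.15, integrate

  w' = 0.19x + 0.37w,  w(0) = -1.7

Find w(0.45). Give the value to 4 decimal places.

-1.9876

Midpoint: k1 = f(x_n, w_n); k2 = f(x_n + h/2, w_n + (h/2)·k1); w_{n+1} = w_n + h·k2.
x=0.000000, w=-1.700000:
  k1 = f(0.000000, -1.700000) = -0.629000
  k2 = f(0.075000, -1.747175) = -0.632205
  w ← -1.700000 + 0.15·(-0.632205) = -1.794831
x=0.150000, w=-1.794831:
  k1 = f(0.150000, -1.794831) = -0.635587
  k2 = f(0.225000, -1.842500) = -0.638975
  w ← -1.794831 + 0.15·(-0.638975) = -1.890677
x=0.300000, w=-1.890677:
  k1 = f(0.300000, -1.890677) = -0.642550
  k2 = f(0.375000, -1.938868) = -0.646131
  w ← -1.890677 + 0.15·(-0.646131) = -1.987597
w(0.45) ≈ -1.9876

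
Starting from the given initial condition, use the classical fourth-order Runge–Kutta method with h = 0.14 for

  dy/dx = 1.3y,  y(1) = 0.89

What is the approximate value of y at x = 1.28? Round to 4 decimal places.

RK4: k1 = f(x_n, y_n); k2 = f(x_n + h/2, y_n + (h/2)·k1); k3 = f(x_n + h/2, y_n + (h/2)·k2); k4 = f(x_n + h, y_n + h·k3); y_{n+1} = y_n + (h/6)·(k1 + 2k2 + 2k3 + k4).
x=1.000000, y=0.890000:
  k1 = f(1.000000, 0.890000) = 1.157000
  k2 = f(1.070000, 0.970990) = 1.262287
  k3 = f(1.070000, 0.978360) = 1.271868
  k4 = f(1.140000, 1.068062) = 1.388480
  y ← 0.890000 + (0.14/6)·(k1 + 2k2 + 2k3 + k4) = 1.067655
x=1.140000, y=1.067655:
  k1 = f(1.140000, 1.067655) = 1.387952
  k2 = f(1.210000, 1.164812) = 1.514255
  k3 = f(1.210000, 1.173653) = 1.525749
  k4 = f(1.280000, 1.281260) = 1.665638
  y ← 1.067655 + (0.14/6)·(k1 + 2k2 + 2k3 + k4) = 1.280772
y(1.28) ≈ 1.2808

1.2808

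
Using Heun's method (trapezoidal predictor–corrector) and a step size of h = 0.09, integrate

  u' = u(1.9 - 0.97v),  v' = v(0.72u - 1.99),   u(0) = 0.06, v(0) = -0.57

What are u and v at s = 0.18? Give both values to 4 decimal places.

0.0916, -0.4031

Heun on (u,v): k1 = f(s_n, state_n); k2 = f(s_n + h, state_n + h·k1); state_{n+1} = state_n + (h/2)·(k1 + k2).
0.000000: (0.060000, -0.570000)
  k1 = (0.147174, 1.109676)
  predictor → (0.073246, -0.470129)
  k2 = (0.172569, 0.910764)
  → (0.074388, -0.479080)
0.090000: (0.074388, -0.479080)
  k1 = (0.175907, 0.927710)
  predictor → (0.090220, -0.395586)
  k2 = (0.206037, 0.761520)
  → (0.091576, -0.403065)
(u(0.18), v(0.18)) ≈ (0.0916, -0.4031)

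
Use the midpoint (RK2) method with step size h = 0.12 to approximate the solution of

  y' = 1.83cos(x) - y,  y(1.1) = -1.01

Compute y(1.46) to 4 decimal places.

-0.5548

Midpoint: k1 = f(x_n, y_n); k2 = f(x_n + h/2, y_n + (h/2)·k1); y_{n+1} = y_n + h·k2.
x=1.100000, y=-1.010000:
  k1 = f(1.100000, -1.010000) = 1.840081
  k2 = f(1.160000, -0.899595) = 1.630386
  y ← -1.010000 + 0.12·1.630386 = -0.814354
x=1.220000, y=-0.814354:
  k1 = f(1.220000, -0.814354) = 1.443225
  k2 = f(1.280000, -0.727760) = 1.252449
  y ← -0.814354 + 0.12·1.252449 = -0.664060
x=1.340000, y=-0.664060:
  k1 = f(1.340000, -0.664060) = 1.082677
  k2 = f(1.400000, -0.599099) = 0.910139
  y ← -0.664060 + 0.12·0.910139 = -0.554843
y(1.46) ≈ -0.5548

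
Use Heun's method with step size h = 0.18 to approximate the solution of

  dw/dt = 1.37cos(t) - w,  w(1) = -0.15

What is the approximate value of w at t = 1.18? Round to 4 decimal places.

Heun: k1 = f(t_n, w_n); k2 = f(t_n + h, w_n + h·k1); w_{n+1} = w_n + (h/2)·(k1 + k2).
t=1.000000, w=-0.150000:
  k1 = f(1.000000, -0.150000) = 0.890214
  k2 = f(1.180000, 0.010239) = 0.511628
  w ← -0.150000 + (0.18/2)·(0.890214 + 0.511628) = -0.023834
w(1.18) ≈ -0.0238

-0.0238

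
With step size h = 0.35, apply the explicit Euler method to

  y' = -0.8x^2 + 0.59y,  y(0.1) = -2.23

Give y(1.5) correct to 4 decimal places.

-5.3991

Euler: y_{n+1} = y_n + h·f(x_n, y_n).
x=0.100000, y=-2.230000: f=-1.323700 → y ← -2.230000 + 0.35·(-1.323700) = -2.693295
x=0.450000, y=-2.693295: f=-1.751044 → y ← -2.693295 + 0.35·(-1.751044) = -3.306160
x=0.800000, y=-3.306160: f=-2.462635 → y ← -3.306160 + 0.35·(-2.462635) = -4.168083
x=1.150000, y=-4.168083: f=-3.517169 → y ← -4.168083 + 0.35·(-3.517169) = -5.399092
y(1.5) ≈ -5.3991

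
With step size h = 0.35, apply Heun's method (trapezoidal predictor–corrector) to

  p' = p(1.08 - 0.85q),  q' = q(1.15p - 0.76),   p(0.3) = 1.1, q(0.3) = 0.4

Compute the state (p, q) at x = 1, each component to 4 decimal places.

Heun on (p,q): k1 = f(x_n, state_n); k2 = f(x_n + h, state_n + h·k1); state_{n+1} = state_n + (h/2)·(k1 + k2).
0.300000: (1.100000, 0.400000)
  k1 = (0.814000, 0.202000)
  predictor → (1.384900, 0.470700)
  k2 = (0.941600, 0.391921)
  → (1.407230, 0.503936)
0.650000: (1.407230, 0.503936)
  k1 = (0.917027, 0.432536)
  predictor → (1.728190, 0.655324)
  k2 = (0.903800, 0.804356)
  → (1.725875, 0.720392)
(p(1), q(1)) ≈ (1.7259, 0.7204)

1.7259, 0.7204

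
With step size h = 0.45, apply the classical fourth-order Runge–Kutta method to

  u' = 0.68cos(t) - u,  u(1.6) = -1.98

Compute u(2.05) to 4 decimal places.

-1.3283

RK4: k1 = f(t_n, u_n); k2 = f(t_n + h/2, u_n + (h/2)·k1); k3 = f(t_n + h/2, u_n + (h/2)·k2); k4 = f(t_n + h, u_n + h·k3); u_{n+1} = u_n + (h/6)·(k1 + 2k2 + 2k3 + k4).
t=1.600000, u=-1.980000:
  k1 = f(1.600000, -1.980000) = 1.960144
  k2 = f(1.825000, -1.538968) = 1.367965
  k3 = f(1.825000, -1.672208) = 1.501205
  k4 = f(2.050000, -1.304458) = 0.990928
  u ← -1.980000 + (0.45/6)·(k1 + 2k2 + 2k3 + k4) = -1.328294
u(2.05) ≈ -1.3283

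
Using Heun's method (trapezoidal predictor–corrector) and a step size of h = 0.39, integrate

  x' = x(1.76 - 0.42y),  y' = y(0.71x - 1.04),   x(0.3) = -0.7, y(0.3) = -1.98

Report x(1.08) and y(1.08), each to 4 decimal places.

Heun on (x,y): k1 = f(t_n, state_n); k2 = f(t_n + h, state_n + h·k1); state_{n+1} = state_n + (h/2)·(k1 + k2).
0.300000: (-0.700000, -1.980000)
  k1 = (-1.814120, 3.043260)
  predictor → (-1.407507, -0.793129)
  k2 = (-2.946072, 1.617451)
  → (-1.628237, -1.071161)
0.690000: (-1.628237, -1.071161)
  k1 = (-3.598222, 2.352322)
  predictor → (-3.031544, -0.153756)
  k2 = (-5.531287, 0.490849)
  → (-3.408492, -0.516743)
(x(1.08), y(1.08)) ≈ (-3.4085, -0.5167)

-3.4085, -0.5167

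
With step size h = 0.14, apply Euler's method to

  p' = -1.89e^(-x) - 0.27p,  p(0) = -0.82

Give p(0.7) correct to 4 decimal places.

Euler: p_{n+1} = p_n + h·f(x_n, p_n).
x=0.000000, p=-0.820000: f=-1.668600 → p ← -0.820000 + 0.14·(-1.668600) = -1.053604
x=0.140000, p=-1.053604: f=-1.358614 → p ← -1.053604 + 0.14·(-1.358614) = -1.243810
x=0.280000, p=-1.243810: f=-1.092603 → p ← -1.243810 + 0.14·(-1.092603) = -1.396774
x=0.420000, p=-1.396774: f=-0.864689 → p ← -1.396774 + 0.14·(-0.864689) = -1.517831
x=0.560000, p=-1.517831: f=-0.669771 → p ← -1.517831 + 0.14·(-0.669771) = -1.611599
p(0.7) ≈ -1.6116

-1.6116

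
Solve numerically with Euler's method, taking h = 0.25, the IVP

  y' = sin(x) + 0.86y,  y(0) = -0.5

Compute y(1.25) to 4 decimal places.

Euler: y_{n+1} = y_n + h·f(x_n, y_n).
x=0.000000, y=-0.500000: f=-0.430000 → y ← -0.500000 + 0.25·(-0.430000) = -0.607500
x=0.250000, y=-0.607500: f=-0.275046 → y ← -0.607500 + 0.25·(-0.275046) = -0.676262
x=0.500000, y=-0.676262: f=-0.102159 → y ← -0.676262 + 0.25·(-0.102159) = -0.701801
x=0.750000, y=-0.701801: f=0.078090 → y ← -0.701801 + 0.25·0.078090 = -0.682279
x=1.000000, y=-0.682279: f=0.254711 → y ← -0.682279 + 0.25·0.254711 = -0.618601
y(1.25) ≈ -0.6186

-0.6186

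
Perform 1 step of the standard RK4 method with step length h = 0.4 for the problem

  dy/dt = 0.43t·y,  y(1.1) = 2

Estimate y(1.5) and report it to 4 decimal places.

2.5011

RK4: k1 = f(t_n, y_n); k2 = f(t_n + h/2, y_n + (h/2)·k1); k3 = f(t_n + h/2, y_n + (h/2)·k2); k4 = f(t_n + h, y_n + h·k3); y_{n+1} = y_n + (h/6)·(k1 + 2k2 + 2k3 + k4).
t=1.100000, y=2.000000:
  k1 = f(1.100000, 2.000000) = 0.946000
  k2 = f(1.300000, 2.189200) = 1.223763
  k3 = f(1.300000, 2.244753) = 1.254817
  k4 = f(1.500000, 2.501927) = 1.613743
  y ← 2.000000 + (0.4/6)·(k1 + 2k2 + 2k3 + k4) = 2.501127
y(1.5) ≈ 2.5011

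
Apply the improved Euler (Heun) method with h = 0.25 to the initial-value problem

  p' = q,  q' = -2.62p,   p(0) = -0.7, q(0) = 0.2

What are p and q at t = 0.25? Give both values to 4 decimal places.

-0.5927, 0.6421

Heun on (p,q): k1 = f(t_n, state_n); k2 = f(t_n + h, state_n + h·k1); state_{n+1} = state_n + (h/2)·(k1 + k2).
0.000000: (-0.700000, 0.200000)
  k1 = (0.200000, 1.834000)
  predictor → (-0.650000, 0.658500)
  k2 = (0.658500, 1.703000)
  → (-0.592687, 0.642125)
(p(0.25), q(0.25)) ≈ (-0.5927, 0.6421)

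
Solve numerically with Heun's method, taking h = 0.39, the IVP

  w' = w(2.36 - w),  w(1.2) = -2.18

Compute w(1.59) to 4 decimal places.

Heun: k1 = f(t_n, w_n); k2 = f(t_n + h, w_n + h·k1); w_{n+1} = w_n + (h/2)·(k1 + k2).
t=1.200000, w=-2.180000:
  k1 = f(1.200000, -2.180000) = -9.897200
  k2 = f(1.590000, -6.039908) = -50.734672
  w ← -2.180000 + (0.39/2)·(-9.897200 + (-50.734672)) = -14.003215
w(1.59) ≈ -14.0032

-14.0032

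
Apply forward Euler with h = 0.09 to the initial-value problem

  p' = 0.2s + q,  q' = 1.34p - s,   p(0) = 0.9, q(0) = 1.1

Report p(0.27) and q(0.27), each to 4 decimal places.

Euler on (p,q): p_{n+1} = p_n + h·p', q_{n+1} = q_n + h·q'.
0.000000: (0.900000, 1.100000); f=(1.100000, 1.206000) → (0.999000, 1.208540)
0.090000: (0.999000, 1.208540); f=(1.226540, 1.248660) → (1.109389, 1.320919)
0.180000: (1.109389, 1.320919); f=(1.356919, 1.306581) → (1.231511, 1.438512)
(p(0.27), q(0.27)) ≈ (1.2315, 1.4385)

1.2315, 1.4385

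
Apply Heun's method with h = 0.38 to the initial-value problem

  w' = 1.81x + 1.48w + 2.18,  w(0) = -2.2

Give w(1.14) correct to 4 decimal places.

Heun: k1 = f(x_n, w_n); k2 = f(x_n + h, w_n + h·k1); w_{n+1} = w_n + (h/2)·(k1 + k2).
x=0.000000, w=-2.200000:
  k1 = f(0.000000, -2.200000) = -1.076000
  k2 = f(0.380000, -2.608880) = -0.993342
  w ← -2.200000 + (0.38/2)·(-1.076000 + (-0.993342)) = -2.593175
x=0.380000, w=-2.593175:
  k1 = f(0.380000, -2.593175) = -0.970099
  k2 = f(0.760000, -2.961813) = -0.827883
  w ← -2.593175 + (0.38/2)·(-0.970099 + (-0.827883)) = -2.934792
x=0.760000, w=-2.934792:
  k1 = f(0.760000, -2.934792) = -0.787892
  k2 = f(1.140000, -3.234190) = -0.543202
  w ← -2.934792 + (0.38/2)·(-0.787892 + (-0.543202)) = -3.187699
w(1.14) ≈ -3.1877

-3.1877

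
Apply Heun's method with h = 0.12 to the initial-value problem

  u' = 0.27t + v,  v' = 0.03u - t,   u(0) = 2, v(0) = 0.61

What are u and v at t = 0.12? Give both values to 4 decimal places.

Heun on (u,v): k1 = f(t_n, state_n); k2 = f(t_n + h, state_n + h·k1); state_{n+1} = state_n + (h/2)·(k1 + k2).
0.000000: (2.000000, 0.610000)
  k1 = (0.610000, 0.060000)
  predictor → (2.073200, 0.617200)
  k2 = (0.649600, -0.057804)
  → (2.075576, 0.610132)
(u(0.12), v(0.12)) ≈ (2.0756, 0.6101)

2.0756, 0.6101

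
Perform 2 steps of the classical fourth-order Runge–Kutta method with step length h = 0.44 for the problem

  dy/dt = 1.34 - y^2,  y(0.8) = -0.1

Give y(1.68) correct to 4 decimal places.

RK4: k1 = f(t_n, y_n); k2 = f(t_n + h/2, y_n + (h/2)·k1); k3 = f(t_n + h/2, y_n + (h/2)·k2); k4 = f(t_n + h, y_n + h·k3); y_{n+1} = y_n + (h/6)·(k1 + 2k2 + 2k3 + k4).
t=0.800000, y=-0.100000:
  k1 = f(0.800000, -0.100000) = 1.330000
  k2 = f(1.020000, 0.192600) = 1.302905
  k3 = f(1.020000, 0.186639) = 1.305166
  k4 = f(1.240000, 0.474273) = 1.115065
  y ← -0.100000 + (0.44/6)·(k1 + 2k2 + 2k3 + k4) = 0.461822
t=1.240000, y=0.461822:
  k1 = f(1.240000, 0.461822) = 1.126721
  k2 = f(1.460000, 0.709700) = 0.836325
  k3 = f(1.460000, 0.645813) = 0.922925
  k4 = f(1.680000, 0.867909) = 0.586734
  y ← 0.461822 + (0.44/6)·(k1 + 2k2 + 2k3 + k4) = 0.845499
y(1.68) ≈ 0.8455

0.8455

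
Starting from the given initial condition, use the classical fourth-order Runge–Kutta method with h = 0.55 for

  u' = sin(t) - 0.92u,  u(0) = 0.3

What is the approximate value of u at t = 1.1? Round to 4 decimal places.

0.5046

RK4: k1 = f(t_n, u_n); k2 = f(t_n + h/2, u_n + (h/2)·k1); k3 = f(t_n + h/2, u_n + (h/2)·k2); k4 = f(t_n + h, u_n + h·k3); u_{n+1} = u_n + (h/6)·(k1 + 2k2 + 2k3 + k4).
t=0.000000, u=0.300000:
  k1 = f(0.000000, 0.300000) = -0.276000
  k2 = f(0.275000, 0.224100) = 0.065375
  k3 = f(0.275000, 0.317978) = -0.020993
  k4 = f(0.550000, 0.288454) = 0.257310
  u ← 0.300000 + (0.55/6)·(k1 + 2k2 + 2k3 + k4) = 0.306423
t=0.550000, u=0.306423:
  k1 = f(0.550000, 0.306423) = 0.240778
  k2 = f(0.825000, 0.372637) = 0.391721
  k3 = f(0.825000, 0.414147) = 0.353533
  k4 = f(1.100000, 0.500866) = 0.430410
  u ← 0.306423 + (0.55/6)·(k1 + 2k2 + 2k3 + k4) = 0.504579
u(1.1) ≈ 0.5046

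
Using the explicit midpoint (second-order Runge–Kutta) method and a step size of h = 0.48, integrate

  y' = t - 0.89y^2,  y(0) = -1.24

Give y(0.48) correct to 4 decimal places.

Midpoint: k1 = f(t_n, y_n); k2 = f(t_n + h/2, y_n + (h/2)·k1); y_{n+1} = y_n + h·k2.
t=0.000000, y=-1.240000:
  k1 = f(0.000000, -1.240000) = -1.368464
  k2 = f(0.240000, -1.568431) = -1.949379
  y ← -1.240000 + 0.48·(-1.949379) = -2.175702
y(0.48) ≈ -2.1757

-2.1757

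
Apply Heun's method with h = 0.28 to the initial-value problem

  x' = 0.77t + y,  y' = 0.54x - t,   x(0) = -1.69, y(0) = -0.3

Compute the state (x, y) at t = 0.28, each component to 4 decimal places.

-1.7796, -0.6011

Heun on (x,y): k1 = f(t_n, state_n); k2 = f(t_n + h, state_n + h·k1); state_{n+1} = state_n + (h/2)·(k1 + k2).
0.000000: (-1.690000, -0.300000)
  k1 = (-0.300000, -0.912600)
  predictor → (-1.774000, -0.555528)
  k2 = (-0.339928, -1.237960)
  → (-1.779590, -0.601078)
(x(0.28), y(0.28)) ≈ (-1.7796, -0.6011)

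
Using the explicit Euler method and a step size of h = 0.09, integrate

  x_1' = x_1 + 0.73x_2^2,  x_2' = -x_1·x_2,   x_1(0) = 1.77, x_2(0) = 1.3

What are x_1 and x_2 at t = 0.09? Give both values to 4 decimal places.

2.0403, 1.0929

Euler on (x_1,x_2): x_1_{n+1} = x_1_n + h·x_1', x_2_{n+1} = x_2_n + h·x_2'.
0.000000: (1.770000, 1.300000); f=(3.003700, -2.301000) → (2.040333, 1.092910)
(x_1(0.09), x_2(0.09)) ≈ (2.0403, 1.0929)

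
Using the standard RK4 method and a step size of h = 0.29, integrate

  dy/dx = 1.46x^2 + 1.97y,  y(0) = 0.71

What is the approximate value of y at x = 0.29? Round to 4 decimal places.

RK4: k1 = f(x_n, y_n); k2 = f(x_n + h/2, y_n + (h/2)·k1); k3 = f(x_n + h/2, y_n + (h/2)·k2); k4 = f(x_n + h, y_n + h·k3); y_{n+1} = y_n + (h/6)·(k1 + 2k2 + 2k3 + k4).
x=0.000000, y=0.710000:
  k1 = f(0.000000, 0.710000) = 1.398700
  k2 = f(0.145000, 0.912811) = 1.828935
  k3 = f(0.145000, 0.975196) = 1.951832
  k4 = f(0.290000, 1.276031) = 2.636568
  y ← 0.710000 + (0.29/6)·(k1 + 2k2 + 2k3 + k4) = 1.270512
y(0.29) ≈ 1.2705

1.2705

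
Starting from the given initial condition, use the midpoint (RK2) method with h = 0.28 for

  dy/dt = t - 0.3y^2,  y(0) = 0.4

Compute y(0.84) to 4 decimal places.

0.6927

Midpoint: k1 = f(t_n, y_n); k2 = f(t_n + h/2, y_n + (h/2)·k1); y_{n+1} = y_n + h·k2.
t=0.000000, y=0.400000:
  k1 = f(0.000000, 0.400000) = -0.048000
  k2 = f(0.140000, 0.393280) = 0.093599
  y ← 0.400000 + 0.28·0.093599 = 0.426208
t=0.280000, y=0.426208:
  k1 = f(0.280000, 0.426208) = 0.225504
  k2 = f(0.420000, 0.457778) = 0.357132
  y ← 0.426208 + 0.28·0.357132 = 0.526205
t=0.560000, y=0.526205:
  k1 = f(0.560000, 0.526205) = 0.476933
  k2 = f(0.700000, 0.592975) = 0.594514
  y ← 0.526205 + 0.28·0.594514 = 0.692669
y(0.84) ≈ 0.6927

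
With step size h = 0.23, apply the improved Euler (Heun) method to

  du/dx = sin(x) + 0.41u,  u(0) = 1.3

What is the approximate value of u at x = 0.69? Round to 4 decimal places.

1.9727

Heun: k1 = f(x_n, u_n); k2 = f(x_n + h, u_n + h·k1); u_{n+1} = u_n + (h/2)·(k1 + k2).
x=0.000000, u=1.300000:
  k1 = f(0.000000, 1.300000) = 0.533000
  k2 = f(0.230000, 1.422590) = 0.811239
  u ← 1.300000 + (0.23/2)·(0.533000 + 0.811239) = 1.454588
x=0.230000, u=1.454588:
  k1 = f(0.230000, 1.454588) = 0.824358
  k2 = f(0.460000, 1.644190) = 1.118066
  u ← 1.454588 + (0.23/2)·(0.824358 + 1.118066) = 1.677966
x=0.460000, u=1.677966:
  k1 = f(0.460000, 1.677966) = 1.131914
  k2 = f(0.690000, 1.938307) = 1.431243
  u ← 1.677966 + (0.23/2)·(1.131914 + 1.431243) = 1.972729
u(0.69) ≈ 1.9727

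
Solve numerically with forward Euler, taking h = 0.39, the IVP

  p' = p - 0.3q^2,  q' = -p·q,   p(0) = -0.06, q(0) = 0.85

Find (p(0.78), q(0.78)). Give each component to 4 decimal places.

Euler on (p,q): p_{n+1} = p_n + h·p', q_{n+1} = q_n + h·q'.
0.000000: (-0.060000, 0.850000); f=(-0.276750, 0.051000) → (-0.167932, 0.869890)
0.390000: (-0.167932, 0.869890); f=(-0.394945, 0.146083) → (-0.321961, 0.926862)
(p(0.78), q(0.78)) ≈ (-0.3220, 0.9269)

-0.3220, 0.9269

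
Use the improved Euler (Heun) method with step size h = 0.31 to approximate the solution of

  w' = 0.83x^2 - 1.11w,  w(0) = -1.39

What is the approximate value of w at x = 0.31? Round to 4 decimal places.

-0.9816

Heun: k1 = f(x_n, w_n); k2 = f(x_n + h, w_n + h·k1); w_{n+1} = w_n + (h/2)·(k1 + k2).
x=0.000000, w=-1.390000:
  k1 = f(0.000000, -1.390000) = 1.542900
  k2 = f(0.310000, -0.911701) = 1.091751
  w ← -1.390000 + (0.31/2)·(1.542900 + 1.091751) = -0.981629
w(0.31) ≈ -0.9816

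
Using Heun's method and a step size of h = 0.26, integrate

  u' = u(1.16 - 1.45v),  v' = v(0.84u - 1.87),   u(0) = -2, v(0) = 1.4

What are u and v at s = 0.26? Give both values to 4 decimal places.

-1.9757, 0.7095

Heun on (u,v): k1 = f(s_n, state_n); k2 = f(s_n + h, state_n + h·k1); state_{n+1} = state_n + (h/2)·(k1 + k2).
0.000000: (-2.000000, 1.400000)
  k1 = (1.740000, -4.970000)
  predictor → (-1.547600, 0.107800)
  k2 = (-1.553311, -0.341724)
  → (-1.975730, 0.709476)
(u(0.26), v(0.26)) ≈ (-1.9757, 0.7095)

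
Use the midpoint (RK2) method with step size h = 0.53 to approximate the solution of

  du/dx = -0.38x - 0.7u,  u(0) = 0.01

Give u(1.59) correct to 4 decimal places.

-0.3478

Midpoint: k1 = f(x_n, u_n); k2 = f(x_n + h/2, u_n + (h/2)·k1); u_{n+1} = u_n + h·k2.
x=0.000000, u=0.010000:
  k1 = f(0.000000, 0.010000) = -0.007000
  k2 = f(0.265000, 0.008145) = -0.106402
  u ← 0.010000 + 0.53·(-0.106402) = -0.046393
x=0.530000, u=-0.046393:
  k1 = f(0.530000, -0.046393) = -0.168925
  k2 = f(0.795000, -0.091158) = -0.238289
  u ← -0.046393 + 0.53·(-0.238289) = -0.172686
x=1.060000, u=-0.172686:
  k1 = f(1.060000, -0.172686) = -0.281920
  k2 = f(1.325000, -0.247395) = -0.330324
  u ← -0.172686 + 0.53·(-0.330324) = -0.347758
u(1.59) ≈ -0.3478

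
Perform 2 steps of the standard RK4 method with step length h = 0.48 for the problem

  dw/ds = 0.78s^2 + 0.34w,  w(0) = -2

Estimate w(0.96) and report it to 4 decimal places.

RK4: k1 = f(s_n, w_n); k2 = f(s_n + h/2, w_n + (h/2)·k1); k3 = f(s_n + h/2, w_n + (h/2)·k2); k4 = f(s_n + h, w_n + h·k3); w_{n+1} = w_n + (h/6)·(k1 + 2k2 + 2k3 + k4).
s=0.000000, w=-2.000000:
  k1 = f(0.000000, -2.000000) = -0.680000
  k2 = f(0.240000, -2.163200) = -0.690560
  k3 = f(0.240000, -2.165734) = -0.691422
  k4 = f(0.480000, -2.331882) = -0.613128
  w ← -2.000000 + (0.48/6)·(k1 + 2k2 + 2k3 + k4) = -2.324567
s=0.480000, w=-2.324567:
  k1 = f(0.480000, -2.324567) = -0.610641
  k2 = f(0.720000, -2.471121) = -0.435829
  k3 = f(0.720000, -2.429166) = -0.421565
  k4 = f(0.960000, -2.526918) = -0.140304
  w ← -2.324567 + (0.48/6)·(k1 + 2k2 + 2k3 + k4) = -2.521826
w(0.96) ≈ -2.5218

-2.5218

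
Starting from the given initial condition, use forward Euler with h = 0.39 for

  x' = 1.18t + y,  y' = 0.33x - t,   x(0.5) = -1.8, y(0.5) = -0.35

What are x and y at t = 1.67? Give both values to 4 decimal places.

-1.5346, -2.0485

Euler on (x,y): x_{n+1} = x_n + h·x', y_{n+1} = y_n + h·y'.
0.500000: (-1.800000, -0.350000); f=(0.240000, -1.094000) → (-1.706400, -0.776660)
0.890000: (-1.706400, -0.776660); f=(0.273540, -1.453112) → (-1.599719, -1.343374)
1.280000: (-1.599719, -1.343374); f=(0.167026, -1.807907) → (-1.534579, -2.048458)
(x(1.67), y(1.67)) ≈ (-1.5346, -2.0485)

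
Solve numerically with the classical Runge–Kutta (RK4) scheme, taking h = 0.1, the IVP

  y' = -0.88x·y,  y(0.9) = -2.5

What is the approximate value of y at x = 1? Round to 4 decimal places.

RK4: k1 = f(x_n, y_n); k2 = f(x_n + h/2, y_n + (h/2)·k1); k3 = f(x_n + h/2, y_n + (h/2)·k2); k4 = f(x_n + h, y_n + h·k3); y_{n+1} = y_n + (h/6)·(k1 + 2k2 + 2k3 + k4).
x=0.900000, y=-2.500000:
  k1 = f(0.900000, -2.500000) = 1.980000
  k2 = f(0.950000, -2.401000) = 2.007236
  k3 = f(0.950000, -2.399638) = 2.006098
  k4 = f(1.000000, -2.299390) = 2.023463
  y ← -2.500000 + (0.1/6)·(k1 + 2k2 + 2k3 + k4) = -2.299498
y(1) ≈ -2.2995

-2.2995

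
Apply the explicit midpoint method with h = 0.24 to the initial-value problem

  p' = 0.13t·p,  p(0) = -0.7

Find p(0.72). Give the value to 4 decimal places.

Midpoint: k1 = f(t_n, p_n); k2 = f(t_n + h/2, p_n + (h/2)·k1); p_{n+1} = p_n + h·k2.
t=0.000000, p=-0.700000:
  k1 = f(0.000000, -0.700000) = 0.000000
  k2 = f(0.120000, -0.700000) = -0.010920
  p ← -0.700000 + 0.24·(-0.010920) = -0.702621
t=0.240000, p=-0.702621:
  k1 = f(0.240000, -0.702621) = -0.021922
  k2 = f(0.360000, -0.705251) = -0.033006
  p ← -0.702621 + 0.24·(-0.033006) = -0.710542
t=0.480000, p=-0.710542:
  k1 = f(0.480000, -0.710542) = -0.044338
  k2 = f(0.600000, -0.715863) = -0.055837
  p ← -0.710542 + 0.24·(-0.055837) = -0.723943
p(0.72) ≈ -0.7239

-0.7239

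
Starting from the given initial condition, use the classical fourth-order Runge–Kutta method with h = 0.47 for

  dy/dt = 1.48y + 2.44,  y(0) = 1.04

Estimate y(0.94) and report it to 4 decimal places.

RK4: k1 = f(t_n, y_n); k2 = f(t_n + h/2, y_n + (h/2)·k1); k3 = f(t_n + h/2, y_n + (h/2)·k2); k4 = f(t_n + h, y_n + h·k3); y_{n+1} = y_n + (h/6)·(k1 + 2k2 + 2k3 + k4).
t=0.000000, y=1.040000:
  k1 = f(0.000000, 1.040000) = 3.979200
  k2 = f(0.235000, 1.975112) = 5.363166
  k3 = f(0.235000, 2.300344) = 5.844509
  k4 = f(0.470000, 3.786919) = 8.044640
  y ← 1.040000 + (0.47/6)·(k1 + 2k2 + 2k3 + k4) = 3.737737
t=0.470000, y=3.737737:
  k1 = f(0.470000, 3.737737) = 7.971850
  k2 = f(0.705000, 5.611121) = 10.744460
  k3 = f(0.705000, 6.262685) = 11.708773
  k4 = f(0.940000, 9.240860) = 16.116473
  y ← 3.737737 + (0.47/6)·(k1 + 2k2 + 2k3 + k4) = 9.142328
y(0.94) ≈ 9.1423

9.1423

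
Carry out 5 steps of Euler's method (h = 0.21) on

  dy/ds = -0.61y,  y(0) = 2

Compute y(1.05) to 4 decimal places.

1.0078

Euler: y_{n+1} = y_n + h·f(s_n, y_n).
s=0.000000, y=2.000000: f=-1.220000 → y ← 2.000000 + 0.21·(-1.220000) = 1.743800
s=0.210000, y=1.743800: f=-1.063718 → y ← 1.743800 + 0.21·(-1.063718) = 1.520419
s=0.420000, y=1.520419: f=-0.927456 → y ← 1.520419 + 0.21·(-0.927456) = 1.325654
s=0.630000, y=1.325654: f=-0.808649 → y ← 1.325654 + 0.21·(-0.808649) = 1.155837
s=0.840000, y=1.155837: f=-0.705061 → y ← 1.155837 + 0.21·(-0.705061) = 1.007775
y(1.05) ≈ 1.0078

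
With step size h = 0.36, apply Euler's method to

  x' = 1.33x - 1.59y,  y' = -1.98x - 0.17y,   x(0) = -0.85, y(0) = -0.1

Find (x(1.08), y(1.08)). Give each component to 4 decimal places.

-3.8217, 2.7276

Euler on (x,y): x_{n+1} = x_n + h·x', y_{n+1} = y_n + h·y'.
0.000000: (-0.850000, -0.100000); f=(-0.971500, 1.700000) → (-1.199740, 0.512000)
0.360000: (-1.199740, 0.512000); f=(-2.409734, 2.288445) → (-2.067244, 1.335840)
0.720000: (-2.067244, 1.335840); f=(-4.873421, 3.866051) → (-3.821676, 2.727619)
(x(1.08), y(1.08)) ≈ (-3.8217, 2.7276)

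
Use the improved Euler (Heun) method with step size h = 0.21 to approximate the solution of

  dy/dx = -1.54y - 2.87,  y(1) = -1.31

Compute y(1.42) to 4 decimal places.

Heun: k1 = f(x_n, y_n); k2 = f(x_n + h, y_n + h·k1); y_{n+1} = y_n + (h/2)·(k1 + k2).
x=1.000000, y=-1.310000:
  k1 = f(1.000000, -1.310000) = -0.852600
  k2 = f(1.210000, -1.489046) = -0.576869
  y ← -1.310000 + (0.21/2)·(-0.852600 + (-0.576869)) = -1.460094
x=1.210000, y=-1.460094:
  k1 = f(1.210000, -1.460094) = -0.621455
  k2 = f(1.420000, -1.590600) = -0.420476
  y ← -1.460094 + (0.21/2)·(-0.621455 + (-0.420476)) = -1.569497
y(1.42) ≈ -1.5695

-1.5695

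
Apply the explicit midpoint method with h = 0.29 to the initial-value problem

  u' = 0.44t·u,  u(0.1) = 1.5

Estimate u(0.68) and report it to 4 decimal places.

1.6554

Midpoint: k1 = f(t_n, u_n); k2 = f(t_n + h/2, u_n + (h/2)·k1); u_{n+1} = u_n + h·k2.
t=0.100000, u=1.500000:
  k1 = f(0.100000, 1.500000) = 0.066000
  k2 = f(0.245000, 1.509570) = 0.162732
  u ← 1.500000 + 0.29·0.162732 = 1.547192
t=0.390000, u=1.547192:
  k1 = f(0.390000, 1.547192) = 0.265498
  k2 = f(0.535000, 1.585689) = 0.373271
  u ← 1.547192 + 0.29·0.373271 = 1.655441
u(0.68) ≈ 1.6554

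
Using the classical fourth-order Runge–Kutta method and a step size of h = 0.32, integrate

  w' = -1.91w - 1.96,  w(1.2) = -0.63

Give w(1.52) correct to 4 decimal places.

RK4: k1 = f(t_n, w_n); k2 = f(t_n + h/2, w_n + (h/2)·k1); k3 = f(t_n + h/2, w_n + (h/2)·k2); k4 = f(t_n + h, w_n + h·k3); w_{n+1} = w_n + (h/6)·(k1 + 2k2 + 2k3 + k4).
t=1.200000, w=-0.630000:
  k1 = f(1.200000, -0.630000) = -0.756700
  k2 = f(1.360000, -0.751072) = -0.525452
  k3 = f(1.360000, -0.714072) = -0.596122
  k4 = f(1.520000, -0.820759) = -0.392350
  w ← -0.630000 + (0.32/6)·(k1 + 2k2 + 2k3 + k4) = -0.810917
w(1.52) ≈ -0.8109

-0.8109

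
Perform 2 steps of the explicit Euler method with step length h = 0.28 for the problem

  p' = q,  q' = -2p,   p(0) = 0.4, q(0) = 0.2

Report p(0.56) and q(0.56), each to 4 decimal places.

Euler on (p,q): p_{n+1} = p_n + h·p', q_{n+1} = q_n + h·q'.
0.000000: (0.400000, 0.200000); f=(0.200000, -0.800000) → (0.456000, -0.024000)
0.280000: (0.456000, -0.024000); f=(-0.024000, -0.912000) → (0.449280, -0.279360)
(p(0.56), q(0.56)) ≈ (0.4493, -0.2794)

0.4493, -0.2794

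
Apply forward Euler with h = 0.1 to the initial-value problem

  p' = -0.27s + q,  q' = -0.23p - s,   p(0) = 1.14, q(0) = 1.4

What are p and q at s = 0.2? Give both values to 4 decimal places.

1.4147, 1.3343

Euler on (p,q): p_{n+1} = p_n + h·p', q_{n+1} = q_n + h·q'.
0.000000: (1.140000, 1.400000); f=(1.400000, -0.262200) → (1.280000, 1.373780)
0.100000: (1.280000, 1.373780); f=(1.346780, -0.394400) → (1.414678, 1.334340)
(p(0.2), q(0.2)) ≈ (1.4147, 1.3343)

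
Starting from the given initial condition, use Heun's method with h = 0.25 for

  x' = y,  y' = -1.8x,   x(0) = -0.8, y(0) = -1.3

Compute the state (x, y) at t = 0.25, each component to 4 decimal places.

Heun on (x,y): k1 = f(t_n, state_n); k2 = f(t_n + h, state_n + h·k1); state_{n+1} = state_n + (h/2)·(k1 + k2).
0.000000: (-0.800000, -1.300000)
  k1 = (-1.300000, 1.440000)
  predictor → (-1.125000, -0.940000)
  k2 = (-0.940000, 2.025000)
  → (-1.080000, -0.866875)
(x(0.25), y(0.25)) ≈ (-1.0800, -0.8669)

-1.0800, -0.8669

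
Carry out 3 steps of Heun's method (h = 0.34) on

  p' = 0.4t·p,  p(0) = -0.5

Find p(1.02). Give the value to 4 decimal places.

Heun: k1 = f(t_n, p_n); k2 = f(t_n + h, p_n + h·k1); p_{n+1} = p_n + (h/2)·(k1 + k2).
t=0.000000, p=-0.500000:
  k1 = f(0.000000, -0.500000) = 0.000000
  k2 = f(0.340000, -0.500000) = -0.068000
  p ← -0.500000 + (0.34/2)·(0.000000 + (-0.068000)) = -0.511560
t=0.340000, p=-0.511560:
  k1 = f(0.340000, -0.511560) = -0.069572
  k2 = f(0.680000, -0.535215) = -0.145578
  p ← -0.511560 + (0.34/2)·(-0.069572 + (-0.145578)) = -0.548136
t=0.680000, p=-0.548136:
  k1 = f(0.680000, -0.548136) = -0.149093
  k2 = f(1.020000, -0.598827) = -0.244321
  p ← -0.548136 + (0.34/2)·(-0.149093 + (-0.244321)) = -0.615016
p(1.02) ≈ -0.6150

-0.6150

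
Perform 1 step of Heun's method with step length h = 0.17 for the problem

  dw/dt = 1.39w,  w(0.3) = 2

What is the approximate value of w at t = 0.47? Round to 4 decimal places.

2.5284

Heun: k1 = f(t_n, w_n); k2 = f(t_n + h, w_n + h·k1); w_{n+1} = w_n + (h/2)·(k1 + k2).
t=0.300000, w=2.000000:
  k1 = f(0.300000, 2.000000) = 2.780000
  k2 = f(0.470000, 2.472600) = 3.436914
  w ← 2.000000 + (0.17/2)·(2.780000 + 3.436914) = 2.528438
w(0.47) ≈ 2.5284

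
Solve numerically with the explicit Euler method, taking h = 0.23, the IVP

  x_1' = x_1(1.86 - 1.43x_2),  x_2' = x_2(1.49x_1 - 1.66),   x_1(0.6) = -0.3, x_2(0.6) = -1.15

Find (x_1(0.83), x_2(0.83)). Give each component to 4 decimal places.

-0.5418, -0.5927

Euler on (x_1,x_2): x_1_{n+1} = x_1_n + h·x_1', x_2_{n+1} = x_2_n + h·x_2'.
0.600000: (-0.300000, -1.150000); f=(-1.051350, 2.423050) → (-0.541810, -0.592699)
(x_1(0.83), x_2(0.83)) ≈ (-0.5418, -0.5927)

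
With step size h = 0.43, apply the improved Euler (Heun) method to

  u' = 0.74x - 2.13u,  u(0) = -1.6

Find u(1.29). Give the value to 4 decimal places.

Heun: k1 = f(x_n, u_n); k2 = f(x_n + h, u_n + h·k1); u_{n+1} = u_n + (h/2)·(k1 + k2).
x=0.000000, u=-1.600000:
  k1 = f(0.000000, -1.600000) = 3.408000
  k2 = f(0.430000, -0.134560) = 0.604813
  u ← -1.600000 + (0.43/2)·(3.408000 + 0.604813) = -0.737245
x=0.430000, u=-0.737245:
  k1 = f(0.430000, -0.737245) = 1.888532
  k2 = f(0.860000, 0.074824) = 0.477026
  u ← -0.737245 + (0.43/2)·(1.888532 + 0.477026) = -0.228650
x=0.860000, u=-0.228650:
  k1 = f(0.860000, -0.228650) = 1.123425
  k2 = f(1.290000, 0.254423) = 0.412680
  u ← -0.228650 + (0.43/2)·(1.123425 + 0.412680) = 0.101612
u(1.29) ≈ 0.1016

0.1016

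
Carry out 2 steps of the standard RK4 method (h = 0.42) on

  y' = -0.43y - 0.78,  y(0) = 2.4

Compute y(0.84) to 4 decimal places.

RK4: k1 = f(t_n, y_n); k2 = f(t_n + h/2, y_n + (h/2)·k1); k3 = f(t_n + h/2, y_n + (h/2)·k2); k4 = f(t_n + h, y_n + h·k3); y_{n+1} = y_n + (h/6)·(k1 + 2k2 + 2k3 + k4).
t=0.000000, y=2.400000:
  k1 = f(0.000000, 2.400000) = -1.812000
  k2 = f(0.210000, 2.019480) = -1.648376
  k3 = f(0.210000, 2.053841) = -1.663152
  k4 = f(0.420000, 1.701476) = -1.511635
  y ← 2.400000 + (0.42/6)·(k1 + 2k2 + 2k3 + k4) = 1.703732
t=0.420000, y=1.703732:
  k1 = f(0.420000, 1.703732) = -1.512605
  k2 = f(0.630000, 1.386085) = -1.376016
  k3 = f(0.630000, 1.414768) = -1.388350
  k4 = f(0.840000, 1.120625) = -1.261869
  y ← 1.703732 + (0.42/6)·(k1 + 2k2 + 2k3 + k4) = 1.122507
y(0.84) ≈ 1.1225

1.1225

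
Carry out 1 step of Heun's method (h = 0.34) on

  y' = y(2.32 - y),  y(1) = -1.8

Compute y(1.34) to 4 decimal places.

-7.9398

Heun: k1 = f(x_n, y_n); k2 = f(x_n + h, y_n + h·k1); y_{n+1} = y_n + (h/2)·(k1 + k2).
x=1.000000, y=-1.800000:
  k1 = f(1.000000, -1.800000) = -7.416000
  k2 = f(1.340000, -4.321440) = -28.700584
  y ← -1.800000 + (0.34/2)·(-7.416000 + (-28.700584)) = -7.939819
y(1.34) ≈ -7.9398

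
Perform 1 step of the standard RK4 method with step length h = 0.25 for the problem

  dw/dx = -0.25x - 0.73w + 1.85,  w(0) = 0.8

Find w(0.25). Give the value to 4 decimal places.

1.0819

RK4: k1 = f(x_n, w_n); k2 = f(x_n + h/2, w_n + (h/2)·k1); k3 = f(x_n + h/2, w_n + (h/2)·k2); k4 = f(x_n + h, w_n + h·k3); w_{n+1} = w_n + (h/6)·(k1 + 2k2 + 2k3 + k4).
x=0.000000, w=0.800000:
  k1 = f(0.000000, 0.800000) = 1.266000
  k2 = f(0.125000, 0.958250) = 1.119228
  k3 = f(0.125000, 0.939903) = 1.132620
  k4 = f(0.250000, 1.083155) = 0.996797
  w ← 0.800000 + (0.25/6)·(k1 + 2k2 + 2k3 + k4) = 1.081937
w(0.25) ≈ 1.0819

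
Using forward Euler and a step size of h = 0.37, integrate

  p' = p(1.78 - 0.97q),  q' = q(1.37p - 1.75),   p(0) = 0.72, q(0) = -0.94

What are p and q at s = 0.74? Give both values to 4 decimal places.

Euler on (p,q): p_{n+1} = p_n + h·p', q_{n+1} = q_n + h·q'.
0.000000: (0.720000, -0.940000); f=(1.938096, 0.717784) → (1.437096, -0.674420)
0.370000: (1.437096, -0.674420); f=(3.498160, -0.147577) → (2.731415, -0.729023)
(p(0.74), q(0.74)) ≈ (2.7314, -0.7290)

2.7314, -0.7290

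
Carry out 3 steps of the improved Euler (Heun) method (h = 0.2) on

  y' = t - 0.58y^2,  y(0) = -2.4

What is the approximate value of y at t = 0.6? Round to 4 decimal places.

Heun: k1 = f(t_n, y_n); k2 = f(t_n + h, y_n + h·k1); y_{n+1} = y_n + (h/2)·(k1 + k2).
t=0.000000, y=-2.400000:
  k1 = f(0.000000, -2.400000) = -3.340800
  k2 = f(0.200000, -3.068160) = -5.259891
  y ← -2.400000 + (0.2/2)·(-3.340800 + (-5.259891)) = -3.260069
t=0.200000, y=-3.260069:
  k1 = f(0.200000, -3.260069) = -5.964269
  k2 = f(0.400000, -4.452923) = -11.100544
  y ← -3.260069 + (0.2/2)·(-5.964269 + (-11.100544)) = -4.966550
t=0.400000, y=-4.966550:
  k1 = f(0.400000, -4.966550) = -13.906642
  k2 = f(0.600000, -7.747879) = -34.217183
  y ← -4.966550 + (0.2/2)·(-13.906642 + (-34.217183)) = -9.778933
y(0.6) ≈ -9.7789

-9.7789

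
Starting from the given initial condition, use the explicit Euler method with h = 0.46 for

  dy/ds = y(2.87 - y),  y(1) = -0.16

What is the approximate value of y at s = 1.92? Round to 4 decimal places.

-0.9561

Euler: y_{n+1} = y_n + h·f(s_n, y_n).
s=1.000000, y=-0.160000: f=-0.484800 → y ← -0.160000 + 0.46·(-0.484800) = -0.383008
s=1.460000, y=-0.383008: f=-1.245928 → y ← -0.383008 + 0.46·(-1.245928) = -0.956135
y(1.92) ≈ -0.9561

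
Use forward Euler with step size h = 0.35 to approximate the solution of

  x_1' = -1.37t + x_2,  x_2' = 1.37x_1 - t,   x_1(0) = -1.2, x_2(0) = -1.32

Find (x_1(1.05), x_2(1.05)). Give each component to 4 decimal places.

-3.8141, -4.2553

Euler on (x_1,x_2): x_1_{n+1} = x_1_n + h·x_1', x_2_{n+1} = x_2_n + h·x_2'.
0.000000: (-1.200000, -1.320000); f=(-1.320000, -1.644000) → (-1.662000, -1.895400)
0.350000: (-1.662000, -1.895400); f=(-2.374900, -2.626940) → (-2.493215, -2.814829)
0.700000: (-2.493215, -2.814829); f=(-3.773829, -4.115705) → (-3.814055, -4.255326)
(x_1(1.05), x_2(1.05)) ≈ (-3.8141, -4.2553)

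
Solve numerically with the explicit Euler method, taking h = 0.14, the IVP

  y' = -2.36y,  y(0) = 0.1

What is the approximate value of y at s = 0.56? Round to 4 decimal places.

Euler: y_{n+1} = y_n + h·f(s_n, y_n).
s=0.000000, y=0.100000: f=-0.236000 → y ← 0.100000 + 0.14·(-0.236000) = 0.066960
s=0.140000, y=0.066960: f=-0.158026 → y ← 0.066960 + 0.14·(-0.158026) = 0.044836
s=0.280000, y=0.044836: f=-0.105814 → y ← 0.044836 + 0.14·(-0.105814) = 0.030022
s=0.420000, y=0.030022: f=-0.070853 → y ← 0.030022 + 0.14·(-0.070853) = 0.020103
y(0.56) ≈ 0.0201

0.0201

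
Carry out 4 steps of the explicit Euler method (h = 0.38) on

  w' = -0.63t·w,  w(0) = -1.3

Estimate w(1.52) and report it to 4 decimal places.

Euler: w_{n+1} = w_n + h·f(t_n, w_n).
t=0.000000, w=-1.300000: f=0.000000 → w ← -1.300000 + 0.38·0.000000 = -1.300000
t=0.380000, w=-1.300000: f=0.311220 → w ← -1.300000 + 0.38·0.311220 = -1.181736
t=0.760000, w=-1.181736: f=0.565815 → w ← -1.181736 + 0.38·0.565815 = -0.966727
t=1.140000, w=-0.966727: f=0.694303 → w ← -0.966727 + 0.38·0.694303 = -0.702891
w(1.52) ≈ -0.7029

-0.7029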